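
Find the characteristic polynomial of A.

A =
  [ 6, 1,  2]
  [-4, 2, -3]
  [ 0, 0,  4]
x^3 - 12*x^2 + 48*x - 64

Expanding det(x·I − A) (e.g. by cofactor expansion or by noting that A is similar to its Jordan form J, which has the same characteristic polynomial as A) gives
  χ_A(x) = x^3 - 12*x^2 + 48*x - 64
which factors as (x - 4)^3. The eigenvalues (with algebraic multiplicities) are λ = 4 with multiplicity 3.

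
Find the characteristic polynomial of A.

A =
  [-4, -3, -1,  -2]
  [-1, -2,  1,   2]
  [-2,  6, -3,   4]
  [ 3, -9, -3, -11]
x^4 + 20*x^3 + 150*x^2 + 500*x + 625

Expanding det(x·I − A) (e.g. by cofactor expansion or by noting that A is similar to its Jordan form J, which has the same characteristic polynomial as A) gives
  χ_A(x) = x^4 + 20*x^3 + 150*x^2 + 500*x + 625
which factors as (x + 5)^4. The eigenvalues (with algebraic multiplicities) are λ = -5 with multiplicity 4.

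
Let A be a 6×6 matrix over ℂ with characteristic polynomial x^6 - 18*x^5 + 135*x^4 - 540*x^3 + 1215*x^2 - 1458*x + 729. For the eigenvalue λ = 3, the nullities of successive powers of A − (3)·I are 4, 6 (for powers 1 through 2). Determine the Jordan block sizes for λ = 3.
Block sizes for λ = 3: [2, 2, 1, 1]

From the dimensions of kernels of powers, the number of Jordan blocks of size at least j is d_j − d_{j−1} where d_j = dim ker(N^j) (with d_0 = 0). Computing the differences gives [4, 2].
The number of blocks of size exactly k is (#blocks of size ≥ k) − (#blocks of size ≥ k + 1), so the partition is: 2 block(s) of size 1, 2 block(s) of size 2.
In nonincreasing order the block sizes are [2, 2, 1, 1].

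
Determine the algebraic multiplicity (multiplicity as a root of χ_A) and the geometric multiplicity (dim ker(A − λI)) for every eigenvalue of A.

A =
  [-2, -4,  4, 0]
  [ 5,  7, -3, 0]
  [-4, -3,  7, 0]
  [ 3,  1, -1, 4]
λ = 4: alg = 4, geom = 2

Step 1 — factor the characteristic polynomial to read off the algebraic multiplicities:
  χ_A(x) = (x - 4)^4

Step 2 — compute geometric multiplicities via the rank-nullity identity g(λ) = n − rank(A − λI):
  rank(A − (4)·I) = 2, so dim ker(A − (4)·I) = n − 2 = 2

Summary:
  λ = 4: algebraic multiplicity = 4, geometric multiplicity = 2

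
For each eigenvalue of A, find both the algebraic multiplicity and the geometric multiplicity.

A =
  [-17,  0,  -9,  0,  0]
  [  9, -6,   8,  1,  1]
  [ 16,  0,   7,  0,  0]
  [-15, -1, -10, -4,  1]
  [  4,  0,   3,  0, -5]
λ = -5: alg = 5, geom = 3

Step 1 — factor the characteristic polynomial to read off the algebraic multiplicities:
  χ_A(x) = (x + 5)^5

Step 2 — compute geometric multiplicities via the rank-nullity identity g(λ) = n − rank(A − λI):
  rank(A − (-5)·I) = 2, so dim ker(A − (-5)·I) = n − 2 = 3

Summary:
  λ = -5: algebraic multiplicity = 5, geometric multiplicity = 3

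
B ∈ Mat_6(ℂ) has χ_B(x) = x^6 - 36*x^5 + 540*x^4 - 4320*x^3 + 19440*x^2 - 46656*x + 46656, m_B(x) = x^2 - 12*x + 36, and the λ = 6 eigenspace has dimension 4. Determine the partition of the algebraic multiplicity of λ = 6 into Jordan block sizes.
Block sizes for λ = 6: [2, 2, 1, 1]

Step 1 — from the characteristic polynomial, algebraic multiplicity of λ = 6 is 6. From dim ker(B − (6)·I) = 4, there are exactly 4 Jordan blocks for λ = 6.
Step 2 — from the minimal polynomial, the factor (x − 6)^2 tells us the largest block for λ = 6 has size 2.
Step 3 — with total size 6, 4 blocks, and largest block 2, the block sizes (in nonincreasing order) are [2, 2, 1, 1].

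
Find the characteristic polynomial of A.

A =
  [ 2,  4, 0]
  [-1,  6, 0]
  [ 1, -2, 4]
x^3 - 12*x^2 + 48*x - 64

Expanding det(x·I − A) (e.g. by cofactor expansion or by noting that A is similar to its Jordan form J, which has the same characteristic polynomial as A) gives
  χ_A(x) = x^3 - 12*x^2 + 48*x - 64
which factors as (x - 4)^3. The eigenvalues (with algebraic multiplicities) are λ = 4 with multiplicity 3.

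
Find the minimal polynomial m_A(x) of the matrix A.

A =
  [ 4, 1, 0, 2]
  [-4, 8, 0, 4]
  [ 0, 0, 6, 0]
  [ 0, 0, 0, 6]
x^2 - 12*x + 36

The characteristic polynomial is χ_A(x) = (x - 6)^4, so the eigenvalues are known. The minimal polynomial is
  m_A(x) = Π_λ (x − λ)^{k_λ}
where k_λ is the size of the *largest* Jordan block for λ (equivalently, the smallest k with (A − λI)^k v = 0 for every generalised eigenvector v of λ).

  λ = 6: largest Jordan block has size 2, contributing (x − 6)^2

So m_A(x) = (x - 6)^2 = x^2 - 12*x + 36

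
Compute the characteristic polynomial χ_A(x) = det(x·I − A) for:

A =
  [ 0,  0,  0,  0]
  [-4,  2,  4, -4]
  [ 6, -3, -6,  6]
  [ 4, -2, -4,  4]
x^4

Expanding det(x·I − A) (e.g. by cofactor expansion or by noting that A is similar to its Jordan form J, which has the same characteristic polynomial as A) gives
  χ_A(x) = x^4
which factors as x^4. The eigenvalues (with algebraic multiplicities) are λ = 0 with multiplicity 4.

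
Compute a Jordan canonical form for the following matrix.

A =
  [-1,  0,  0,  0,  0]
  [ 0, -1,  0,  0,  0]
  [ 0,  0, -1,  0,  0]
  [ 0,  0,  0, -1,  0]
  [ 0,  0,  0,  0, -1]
J_1(-1) ⊕ J_1(-1) ⊕ J_1(-1) ⊕ J_1(-1) ⊕ J_1(-1)

The characteristic polynomial is
  det(x·I − A) = x^5 + 5*x^4 + 10*x^3 + 10*x^2 + 5*x + 1 = (x + 1)^5

Eigenvalues and multiplicities (the geometric multiplicity of λ is n − rank(A − λI), which equals the number of Jordan blocks for λ):
  λ = -1: algebraic multiplicity = 5, geometric multiplicity = 5

Determining the block sizes for each eigenvalue:
  λ = -1: gm = am = 5, so every block has size 1 → block sizes [1, 1, 1, 1, 1]

Assembling the blocks gives a Jordan form
J =
  [-1,  0,  0,  0,  0]
  [ 0, -1,  0,  0,  0]
  [ 0,  0, -1,  0,  0]
  [ 0,  0,  0, -1,  0]
  [ 0,  0,  0,  0, -1]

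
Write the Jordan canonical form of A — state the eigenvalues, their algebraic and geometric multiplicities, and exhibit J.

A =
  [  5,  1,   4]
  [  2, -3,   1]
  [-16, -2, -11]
J_3(-3)

The characteristic polynomial is
  det(x·I − A) = x^3 + 9*x^2 + 27*x + 27 = (x + 3)^3

Eigenvalues and multiplicities (the geometric multiplicity of λ is n − rank(A − λI), which equals the number of Jordan blocks for λ):
  λ = -3: algebraic multiplicity = 3, geometric multiplicity = 1

Determining the block sizes for each eigenvalue:
  λ = -3: one block (gm = 1), so the single block has size am = 3 → block sizes [3]

Assembling the blocks gives a Jordan form
J =
  [-3,  1,  0]
  [ 0, -3,  1]
  [ 0,  0, -3]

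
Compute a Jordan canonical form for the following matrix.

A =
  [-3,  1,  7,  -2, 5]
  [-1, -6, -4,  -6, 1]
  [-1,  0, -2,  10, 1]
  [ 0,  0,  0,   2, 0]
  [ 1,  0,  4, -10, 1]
J_3(-4) ⊕ J_1(2) ⊕ J_1(2)

The characteristic polynomial is
  det(x·I − A) = x^5 + 8*x^4 + 4*x^3 - 80*x^2 - 64*x + 256 = (x - 2)^2*(x + 4)^3

Eigenvalues and multiplicities (the geometric multiplicity of λ is n − rank(A − λI), which equals the number of Jordan blocks for λ):
  λ = -4: algebraic multiplicity = 3, geometric multiplicity = 1
  λ = 2: algebraic multiplicity = 2, geometric multiplicity = 2

Determining the block sizes for each eigenvalue:
  λ = -4: one block (gm = 1), so the single block has size am = 3 → block sizes [3]
  λ = 2: gm = am = 2, so every block has size 1 → block sizes [1, 1]

Assembling the blocks gives a Jordan form
J =
  [-4,  1,  0, 0, 0]
  [ 0, -4,  1, 0, 0]
  [ 0,  0, -4, 0, 0]
  [ 0,  0,  0, 2, 0]
  [ 0,  0,  0, 0, 2]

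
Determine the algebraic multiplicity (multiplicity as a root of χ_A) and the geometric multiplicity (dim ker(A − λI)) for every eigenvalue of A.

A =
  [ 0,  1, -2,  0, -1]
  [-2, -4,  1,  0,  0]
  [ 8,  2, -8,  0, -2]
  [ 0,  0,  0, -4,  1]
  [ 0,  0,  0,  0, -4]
λ = -4: alg = 5, geom = 2

Step 1 — factor the characteristic polynomial to read off the algebraic multiplicities:
  χ_A(x) = (x + 4)^5

Step 2 — compute geometric multiplicities via the rank-nullity identity g(λ) = n − rank(A − λI):
  rank(A − (-4)·I) = 3, so dim ker(A − (-4)·I) = n − 3 = 2

Summary:
  λ = -4: algebraic multiplicity = 5, geometric multiplicity = 2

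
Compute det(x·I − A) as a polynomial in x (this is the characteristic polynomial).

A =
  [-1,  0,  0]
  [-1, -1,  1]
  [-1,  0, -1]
x^3 + 3*x^2 + 3*x + 1

Expanding det(x·I − A) (e.g. by cofactor expansion or by noting that A is similar to its Jordan form J, which has the same characteristic polynomial as A) gives
  χ_A(x) = x^3 + 3*x^2 + 3*x + 1
which factors as (x + 1)^3. The eigenvalues (with algebraic multiplicities) are λ = -1 with multiplicity 3.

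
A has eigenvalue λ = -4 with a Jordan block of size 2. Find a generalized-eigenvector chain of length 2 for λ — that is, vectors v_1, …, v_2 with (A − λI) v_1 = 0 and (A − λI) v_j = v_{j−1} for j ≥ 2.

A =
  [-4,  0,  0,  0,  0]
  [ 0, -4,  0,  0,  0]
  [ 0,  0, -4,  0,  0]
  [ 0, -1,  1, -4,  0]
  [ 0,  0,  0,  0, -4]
A Jordan chain for λ = -4 of length 2:
v_1 = (0, 0, 0, -1, 0)ᵀ
v_2 = (0, 1, 0, 0, 0)ᵀ

Let N = A − (-4)·I. We want v_2 with N^2 v_2 = 0 but N^1 v_2 ≠ 0; then v_{j-1} := N · v_j for j = 2, …, 2.

Pick v_2 = (0, 1, 0, 0, 0)ᵀ.
Then v_1 = N · v_2 = (0, 0, 0, -1, 0)ᵀ.

Sanity check: (A − (-4)·I) v_1 = (0, 0, 0, 0, 0)ᵀ = 0. ✓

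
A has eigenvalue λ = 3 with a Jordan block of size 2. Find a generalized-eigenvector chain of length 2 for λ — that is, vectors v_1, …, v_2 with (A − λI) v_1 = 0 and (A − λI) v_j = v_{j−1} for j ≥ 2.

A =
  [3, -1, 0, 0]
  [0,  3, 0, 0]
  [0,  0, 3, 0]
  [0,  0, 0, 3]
A Jordan chain for λ = 3 of length 2:
v_1 = (-1, 0, 0, 0)ᵀ
v_2 = (0, 1, 0, 0)ᵀ

Let N = A − (3)·I. We want v_2 with N^2 v_2 = 0 but N^1 v_2 ≠ 0; then v_{j-1} := N · v_j for j = 2, …, 2.

Pick v_2 = (0, 1, 0, 0)ᵀ.
Then v_1 = N · v_2 = (-1, 0, 0, 0)ᵀ.

Sanity check: (A − (3)·I) v_1 = (0, 0, 0, 0)ᵀ = 0. ✓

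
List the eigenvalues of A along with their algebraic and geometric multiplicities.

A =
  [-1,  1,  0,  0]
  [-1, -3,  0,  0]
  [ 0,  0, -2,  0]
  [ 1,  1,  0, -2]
λ = -2: alg = 4, geom = 3

Step 1 — factor the characteristic polynomial to read off the algebraic multiplicities:
  χ_A(x) = (x + 2)^4

Step 2 — compute geometric multiplicities via the rank-nullity identity g(λ) = n − rank(A − λI):
  rank(A − (-2)·I) = 1, so dim ker(A − (-2)·I) = n − 1 = 3

Summary:
  λ = -2: algebraic multiplicity = 4, geometric multiplicity = 3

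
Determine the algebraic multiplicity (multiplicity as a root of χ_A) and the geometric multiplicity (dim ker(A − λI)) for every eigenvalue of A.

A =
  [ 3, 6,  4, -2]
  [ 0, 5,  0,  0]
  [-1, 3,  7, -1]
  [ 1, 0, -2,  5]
λ = 5: alg = 4, geom = 2

Step 1 — factor the characteristic polynomial to read off the algebraic multiplicities:
  χ_A(x) = (x - 5)^4

Step 2 — compute geometric multiplicities via the rank-nullity identity g(λ) = n − rank(A − λI):
  rank(A − (5)·I) = 2, so dim ker(A − (5)·I) = n − 2 = 2

Summary:
  λ = 5: algebraic multiplicity = 4, geometric multiplicity = 2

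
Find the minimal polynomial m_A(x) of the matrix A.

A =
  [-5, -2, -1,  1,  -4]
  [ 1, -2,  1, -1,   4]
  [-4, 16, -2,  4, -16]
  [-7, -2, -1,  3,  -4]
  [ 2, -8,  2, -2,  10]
x^3 - 12*x + 16

The characteristic polynomial is χ_A(x) = (x - 2)^4*(x + 4), so the eigenvalues are known. The minimal polynomial is
  m_A(x) = Π_λ (x − λ)^{k_λ}
where k_λ is the size of the *largest* Jordan block for λ (equivalently, the smallest k with (A − λI)^k v = 0 for every generalised eigenvector v of λ).

  λ = -4: largest Jordan block has size 1, contributing (x + 4)
  λ = 2: largest Jordan block has size 2, contributing (x − 2)^2

So m_A(x) = (x - 2)^2*(x + 4) = x^3 - 12*x + 16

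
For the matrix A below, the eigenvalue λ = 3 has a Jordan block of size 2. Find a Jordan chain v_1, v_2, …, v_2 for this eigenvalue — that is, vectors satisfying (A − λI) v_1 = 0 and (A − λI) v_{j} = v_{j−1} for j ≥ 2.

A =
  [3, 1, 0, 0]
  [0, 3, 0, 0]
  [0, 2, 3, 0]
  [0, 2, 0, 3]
A Jordan chain for λ = 3 of length 2:
v_1 = (1, 0, 2, 2)ᵀ
v_2 = (0, 1, 0, 0)ᵀ

Let N = A − (3)·I. We want v_2 with N^2 v_2 = 0 but N^1 v_2 ≠ 0; then v_{j-1} := N · v_j for j = 2, …, 2.

Pick v_2 = (0, 1, 0, 0)ᵀ.
Then v_1 = N · v_2 = (1, 0, 2, 2)ᵀ.

Sanity check: (A − (3)·I) v_1 = (0, 0, 0, 0)ᵀ = 0. ✓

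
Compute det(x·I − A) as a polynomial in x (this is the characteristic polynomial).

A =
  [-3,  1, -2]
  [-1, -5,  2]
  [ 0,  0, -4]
x^3 + 12*x^2 + 48*x + 64

Expanding det(x·I − A) (e.g. by cofactor expansion or by noting that A is similar to its Jordan form J, which has the same characteristic polynomial as A) gives
  χ_A(x) = x^3 + 12*x^2 + 48*x + 64
which factors as (x + 4)^3. The eigenvalues (with algebraic multiplicities) are λ = -4 with multiplicity 3.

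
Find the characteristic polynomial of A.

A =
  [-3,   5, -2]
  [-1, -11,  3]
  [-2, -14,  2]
x^3 + 12*x^2 + 48*x + 64

Expanding det(x·I − A) (e.g. by cofactor expansion or by noting that A is similar to its Jordan form J, which has the same characteristic polynomial as A) gives
  χ_A(x) = x^3 + 12*x^2 + 48*x + 64
which factors as (x + 4)^3. The eigenvalues (with algebraic multiplicities) are λ = -4 with multiplicity 3.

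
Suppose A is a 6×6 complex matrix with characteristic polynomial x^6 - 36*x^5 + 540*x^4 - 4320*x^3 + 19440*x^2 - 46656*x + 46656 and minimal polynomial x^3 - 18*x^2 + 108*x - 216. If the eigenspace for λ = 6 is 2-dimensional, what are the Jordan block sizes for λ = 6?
Block sizes for λ = 6: [3, 3]

Step 1 — from the characteristic polynomial, algebraic multiplicity of λ = 6 is 6. From dim ker(A − (6)·I) = 2, there are exactly 2 Jordan blocks for λ = 6.
Step 2 — from the minimal polynomial, the factor (x − 6)^3 tells us the largest block for λ = 6 has size 3.
Step 3 — with total size 6, 2 blocks, and largest block 3, the block sizes (in nonincreasing order) are [3, 3].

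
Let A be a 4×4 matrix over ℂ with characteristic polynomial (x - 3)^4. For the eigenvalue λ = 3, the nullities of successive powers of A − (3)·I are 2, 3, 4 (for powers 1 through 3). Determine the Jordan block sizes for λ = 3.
Block sizes for λ = 3: [3, 1]

From the dimensions of kernels of powers, the number of Jordan blocks of size at least j is d_j − d_{j−1} where d_j = dim ker(N^j) (with d_0 = 0). Computing the differences gives [2, 1, 1].
The number of blocks of size exactly k is (#blocks of size ≥ k) − (#blocks of size ≥ k + 1), so the partition is: 1 block(s) of size 1, 1 block(s) of size 3.
In nonincreasing order the block sizes are [3, 1].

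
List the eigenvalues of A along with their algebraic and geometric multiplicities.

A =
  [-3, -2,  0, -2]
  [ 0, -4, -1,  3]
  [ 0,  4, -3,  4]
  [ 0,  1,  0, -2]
λ = -3: alg = 4, geom = 2

Step 1 — factor the characteristic polynomial to read off the algebraic multiplicities:
  χ_A(x) = (x + 3)^4

Step 2 — compute geometric multiplicities via the rank-nullity identity g(λ) = n − rank(A − λI):
  rank(A − (-3)·I) = 2, so dim ker(A − (-3)·I) = n − 2 = 2

Summary:
  λ = -3: algebraic multiplicity = 4, geometric multiplicity = 2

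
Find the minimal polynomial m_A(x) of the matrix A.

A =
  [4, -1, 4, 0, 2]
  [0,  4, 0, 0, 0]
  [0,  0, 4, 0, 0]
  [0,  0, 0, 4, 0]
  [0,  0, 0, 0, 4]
x^2 - 8*x + 16

The characteristic polynomial is χ_A(x) = (x - 4)^5, so the eigenvalues are known. The minimal polynomial is
  m_A(x) = Π_λ (x − λ)^{k_λ}
where k_λ is the size of the *largest* Jordan block for λ (equivalently, the smallest k with (A − λI)^k v = 0 for every generalised eigenvector v of λ).

  λ = 4: largest Jordan block has size 2, contributing (x − 4)^2

So m_A(x) = (x - 4)^2 = x^2 - 8*x + 16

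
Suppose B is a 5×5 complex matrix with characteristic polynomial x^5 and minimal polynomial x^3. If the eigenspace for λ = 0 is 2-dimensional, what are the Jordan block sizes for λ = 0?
Block sizes for λ = 0: [3, 2]

Step 1 — from the characteristic polynomial, algebraic multiplicity of λ = 0 is 5. From dim ker(B − (0)·I) = 2, there are exactly 2 Jordan blocks for λ = 0.
Step 2 — from the minimal polynomial, the factor (x − 0)^3 tells us the largest block for λ = 0 has size 3.
Step 3 — with total size 5, 2 blocks, and largest block 3, the block sizes (in nonincreasing order) are [3, 2].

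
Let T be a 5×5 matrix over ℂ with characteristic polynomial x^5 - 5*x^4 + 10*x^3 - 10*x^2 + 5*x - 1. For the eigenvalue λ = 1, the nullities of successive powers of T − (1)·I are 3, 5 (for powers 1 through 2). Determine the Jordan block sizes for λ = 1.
Block sizes for λ = 1: [2, 2, 1]

From the dimensions of kernels of powers, the number of Jordan blocks of size at least j is d_j − d_{j−1} where d_j = dim ker(N^j) (with d_0 = 0). Computing the differences gives [3, 2].
The number of blocks of size exactly k is (#blocks of size ≥ k) − (#blocks of size ≥ k + 1), so the partition is: 1 block(s) of size 1, 2 block(s) of size 2.
In nonincreasing order the block sizes are [2, 2, 1].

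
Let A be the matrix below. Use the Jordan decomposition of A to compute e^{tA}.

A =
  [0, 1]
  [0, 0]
e^{tA} =
  [1, t]
  [0, 1]

Strategy: write A = P · J · P⁻¹ where J is a Jordan canonical form, so e^{tA} = P · e^{tJ} · P⁻¹, and e^{tJ} can be computed block-by-block.

A has Jordan form
J =
  [0, 1]
  [0, 0]
(up to reordering of blocks).

Per-block formulas:
  For a 2×2 Jordan block J_2(0): exp(t · J_2(0)) = e^(0t)·(I + t·N), where N is the 2×2 nilpotent shift.

After assembling e^{tJ} and conjugating by P, we get:

e^{tA} =
  [1, t]
  [0, 1]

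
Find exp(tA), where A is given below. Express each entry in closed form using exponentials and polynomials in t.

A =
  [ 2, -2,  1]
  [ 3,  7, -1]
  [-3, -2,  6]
e^{tA} =
  [-3*t*exp(5*t) + exp(5*t), -2*t*exp(5*t), t*exp(5*t)]
  [3*t*exp(5*t), 2*t*exp(5*t) + exp(5*t), -t*exp(5*t)]
  [-3*t*exp(5*t), -2*t*exp(5*t), t*exp(5*t) + exp(5*t)]

Strategy: write A = P · J · P⁻¹ where J is a Jordan canonical form, so e^{tA} = P · e^{tJ} · P⁻¹, and e^{tJ} can be computed block-by-block.

A has Jordan form
J =
  [5, 1, 0]
  [0, 5, 0]
  [0, 0, 5]
(up to reordering of blocks).

Per-block formulas:
  For a 1×1 block at λ = 5: exp(t · [5]) = [e^(5t)].
  For a 2×2 Jordan block J_2(5): exp(t · J_2(5)) = e^(5t)·(I + t·N), where N is the 2×2 nilpotent shift.

After assembling e^{tJ} and conjugating by P, we get:

e^{tA} =
  [-3*t*exp(5*t) + exp(5*t), -2*t*exp(5*t), t*exp(5*t)]
  [3*t*exp(5*t), 2*t*exp(5*t) + exp(5*t), -t*exp(5*t)]
  [-3*t*exp(5*t), -2*t*exp(5*t), t*exp(5*t) + exp(5*t)]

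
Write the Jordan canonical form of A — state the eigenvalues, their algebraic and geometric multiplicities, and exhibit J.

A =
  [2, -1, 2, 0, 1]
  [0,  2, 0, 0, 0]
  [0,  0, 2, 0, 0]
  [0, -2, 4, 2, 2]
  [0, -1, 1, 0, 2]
J_3(2) ⊕ J_1(2) ⊕ J_1(2)

The characteristic polynomial is
  det(x·I − A) = x^5 - 10*x^4 + 40*x^3 - 80*x^2 + 80*x - 32 = (x - 2)^5

Eigenvalues and multiplicities (the geometric multiplicity of λ is n − rank(A − λI), which equals the number of Jordan blocks for λ):
  λ = 2: algebraic multiplicity = 5, geometric multiplicity = 3

Determining the block sizes for each eigenvalue:
  λ = 2: with am = 5 and gm = 3, the partition is not yet determined (e.g. several partitions of 5 into 3 parts exist). Let N = A − (2)·I. Computing rank(N^1) = 2, rank(N^2) = 1, rank(N^3) = 0; the number of blocks of size ≥ j is rank(N^{j−1}) − rank(N^j), giving [3, 1, 1]. So we have 1 block(s) of size 3, 2 block(s) of size 1 → block sizes [3, 1, 1]

Assembling the blocks gives a Jordan form
J =
  [2, 1, 0, 0, 0]
  [0, 2, 1, 0, 0]
  [0, 0, 2, 0, 0]
  [0, 0, 0, 2, 0]
  [0, 0, 0, 0, 2]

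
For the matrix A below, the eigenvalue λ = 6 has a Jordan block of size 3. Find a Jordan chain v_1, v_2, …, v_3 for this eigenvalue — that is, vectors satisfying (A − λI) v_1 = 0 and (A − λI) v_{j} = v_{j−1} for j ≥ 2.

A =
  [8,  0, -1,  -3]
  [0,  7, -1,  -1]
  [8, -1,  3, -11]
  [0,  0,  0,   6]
A Jordan chain for λ = 6 of length 3:
v_1 = (-4, -8, -8, 0)ᵀ
v_2 = (2, 0, 8, 0)ᵀ
v_3 = (1, 0, 0, 0)ᵀ

Let N = A − (6)·I. We want v_3 with N^3 v_3 = 0 but N^2 v_3 ≠ 0; then v_{j-1} := N · v_j for j = 3, …, 2.

Pick v_3 = (1, 0, 0, 0)ᵀ.
Then v_2 = N · v_3 = (2, 0, 8, 0)ᵀ.
Then v_1 = N · v_2 = (-4, -8, -8, 0)ᵀ.

Sanity check: (A − (6)·I) v_1 = (0, 0, 0, 0)ᵀ = 0. ✓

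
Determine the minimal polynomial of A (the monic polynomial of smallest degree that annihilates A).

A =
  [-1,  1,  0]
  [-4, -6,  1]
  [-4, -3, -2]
x^3 + 9*x^2 + 27*x + 27

The characteristic polynomial is χ_A(x) = (x + 3)^3, so the eigenvalues are known. The minimal polynomial is
  m_A(x) = Π_λ (x − λ)^{k_λ}
where k_λ is the size of the *largest* Jordan block for λ (equivalently, the smallest k with (A − λI)^k v = 0 for every generalised eigenvector v of λ).

  λ = -3: largest Jordan block has size 3, contributing (x + 3)^3

So m_A(x) = (x + 3)^3 = x^3 + 9*x^2 + 27*x + 27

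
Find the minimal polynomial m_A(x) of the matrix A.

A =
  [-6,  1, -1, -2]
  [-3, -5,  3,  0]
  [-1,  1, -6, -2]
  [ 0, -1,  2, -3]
x^3 + 15*x^2 + 75*x + 125

The characteristic polynomial is χ_A(x) = (x + 5)^4, so the eigenvalues are known. The minimal polynomial is
  m_A(x) = Π_λ (x − λ)^{k_λ}
where k_λ is the size of the *largest* Jordan block for λ (equivalently, the smallest k with (A − λI)^k v = 0 for every generalised eigenvector v of λ).

  λ = -5: largest Jordan block has size 3, contributing (x + 5)^3

So m_A(x) = (x + 5)^3 = x^3 + 15*x^2 + 75*x + 125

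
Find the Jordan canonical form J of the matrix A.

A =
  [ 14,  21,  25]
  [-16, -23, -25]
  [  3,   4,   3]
J_3(-2)

The characteristic polynomial is
  det(x·I − A) = x^3 + 6*x^2 + 12*x + 8 = (x + 2)^3

Eigenvalues and multiplicities (the geometric multiplicity of λ is n − rank(A − λI), which equals the number of Jordan blocks for λ):
  λ = -2: algebraic multiplicity = 3, geometric multiplicity = 1

Determining the block sizes for each eigenvalue:
  λ = -2: one block (gm = 1), so the single block has size am = 3 → block sizes [3]

Assembling the blocks gives a Jordan form
J =
  [-2,  1,  0]
  [ 0, -2,  1]
  [ 0,  0, -2]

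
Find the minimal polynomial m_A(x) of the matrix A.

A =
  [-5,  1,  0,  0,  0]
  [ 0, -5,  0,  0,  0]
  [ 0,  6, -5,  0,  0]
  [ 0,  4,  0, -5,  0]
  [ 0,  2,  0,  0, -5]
x^2 + 10*x + 25

The characteristic polynomial is χ_A(x) = (x + 5)^5, so the eigenvalues are known. The minimal polynomial is
  m_A(x) = Π_λ (x − λ)^{k_λ}
where k_λ is the size of the *largest* Jordan block for λ (equivalently, the smallest k with (A − λI)^k v = 0 for every generalised eigenvector v of λ).

  λ = -5: largest Jordan block has size 2, contributing (x + 5)^2

So m_A(x) = (x + 5)^2 = x^2 + 10*x + 25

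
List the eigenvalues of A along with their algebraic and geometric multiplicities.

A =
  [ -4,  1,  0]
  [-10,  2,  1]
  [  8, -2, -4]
λ = -2: alg = 3, geom = 1

Step 1 — factor the characteristic polynomial to read off the algebraic multiplicities:
  χ_A(x) = (x + 2)^3

Step 2 — compute geometric multiplicities via the rank-nullity identity g(λ) = n − rank(A − λI):
  rank(A − (-2)·I) = 2, so dim ker(A − (-2)·I) = n − 2 = 1

Summary:
  λ = -2: algebraic multiplicity = 3, geometric multiplicity = 1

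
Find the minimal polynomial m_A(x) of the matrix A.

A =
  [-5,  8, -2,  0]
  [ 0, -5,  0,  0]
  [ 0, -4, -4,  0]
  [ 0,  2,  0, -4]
x^2 + 9*x + 20

The characteristic polynomial is χ_A(x) = (x + 4)^2*(x + 5)^2, so the eigenvalues are known. The minimal polynomial is
  m_A(x) = Π_λ (x − λ)^{k_λ}
where k_λ is the size of the *largest* Jordan block for λ (equivalently, the smallest k with (A − λI)^k v = 0 for every generalised eigenvector v of λ).

  λ = -5: largest Jordan block has size 1, contributing (x + 5)
  λ = -4: largest Jordan block has size 1, contributing (x + 4)

So m_A(x) = (x + 4)*(x + 5) = x^2 + 9*x + 20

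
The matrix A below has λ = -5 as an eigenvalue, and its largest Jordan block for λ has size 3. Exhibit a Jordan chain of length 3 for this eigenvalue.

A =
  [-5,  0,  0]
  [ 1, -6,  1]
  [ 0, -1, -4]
A Jordan chain for λ = -5 of length 3:
v_1 = (0, -1, -1)ᵀ
v_2 = (0, 1, 0)ᵀ
v_3 = (1, 0, 0)ᵀ

Let N = A − (-5)·I. We want v_3 with N^3 v_3 = 0 but N^2 v_3 ≠ 0; then v_{j-1} := N · v_j for j = 3, …, 2.

Pick v_3 = (1, 0, 0)ᵀ.
Then v_2 = N · v_3 = (0, 1, 0)ᵀ.
Then v_1 = N · v_2 = (0, -1, -1)ᵀ.

Sanity check: (A − (-5)·I) v_1 = (0, 0, 0)ᵀ = 0. ✓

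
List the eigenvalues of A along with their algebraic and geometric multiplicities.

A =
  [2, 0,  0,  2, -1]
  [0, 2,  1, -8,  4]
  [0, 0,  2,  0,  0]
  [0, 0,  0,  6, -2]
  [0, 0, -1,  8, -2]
λ = 2: alg = 5, geom = 3

Step 1 — factor the characteristic polynomial to read off the algebraic multiplicities:
  χ_A(x) = (x - 2)^5

Step 2 — compute geometric multiplicities via the rank-nullity identity g(λ) = n − rank(A − λI):
  rank(A − (2)·I) = 2, so dim ker(A − (2)·I) = n − 2 = 3

Summary:
  λ = 2: algebraic multiplicity = 5, geometric multiplicity = 3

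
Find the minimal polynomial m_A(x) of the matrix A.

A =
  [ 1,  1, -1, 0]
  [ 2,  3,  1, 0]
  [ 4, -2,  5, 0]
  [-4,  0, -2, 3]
x^3 - 9*x^2 + 27*x - 27

The characteristic polynomial is χ_A(x) = (x - 3)^4, so the eigenvalues are known. The minimal polynomial is
  m_A(x) = Π_λ (x − λ)^{k_λ}
where k_λ is the size of the *largest* Jordan block for λ (equivalently, the smallest k with (A − λI)^k v = 0 for every generalised eigenvector v of λ).

  λ = 3: largest Jordan block has size 3, contributing (x − 3)^3

So m_A(x) = (x - 3)^3 = x^3 - 9*x^2 + 27*x - 27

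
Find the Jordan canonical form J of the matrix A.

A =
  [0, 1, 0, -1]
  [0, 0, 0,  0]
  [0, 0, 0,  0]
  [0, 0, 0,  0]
J_2(0) ⊕ J_1(0) ⊕ J_1(0)

The characteristic polynomial is
  det(x·I − A) = x^4

Eigenvalues and multiplicities (the geometric multiplicity of λ is n − rank(A − λI), which equals the number of Jordan blocks for λ):
  λ = 0: algebraic multiplicity = 4, geometric multiplicity = 3

Determining the block sizes for each eigenvalue:
  λ = 0: 3 blocks summing to 4 forces exactly one block of size 2 and the rest size 1 → block sizes [2, 1, 1]

Assembling the blocks gives a Jordan form
J =
  [0, 1, 0, 0]
  [0, 0, 0, 0]
  [0, 0, 0, 0]
  [0, 0, 0, 0]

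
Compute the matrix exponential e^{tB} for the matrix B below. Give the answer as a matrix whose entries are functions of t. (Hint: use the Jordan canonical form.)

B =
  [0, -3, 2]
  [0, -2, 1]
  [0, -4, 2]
e^{tB} =
  [1, -t^2 - 3*t, t^2/2 + 2*t]
  [0, 1 - 2*t, t]
  [0, -4*t, 2*t + 1]

Strategy: write B = P · J · P⁻¹ where J is a Jordan canonical form, so e^{tB} = P · e^{tJ} · P⁻¹, and e^{tJ} can be computed block-by-block.

B has Jordan form
J =
  [0, 1, 0]
  [0, 0, 1]
  [0, 0, 0]
(up to reordering of blocks).

Per-block formulas:
  For a 3×3 Jordan block J_3(0): exp(t · J_3(0)) = e^(0t)·(I + t·N + (t^2/2)·N^2), where N is the 3×3 nilpotent shift.

After assembling e^{tJ} and conjugating by P, we get:

e^{tB} =
  [1, -t^2 - 3*t, t^2/2 + 2*t]
  [0, 1 - 2*t, t]
  [0, -4*t, 2*t + 1]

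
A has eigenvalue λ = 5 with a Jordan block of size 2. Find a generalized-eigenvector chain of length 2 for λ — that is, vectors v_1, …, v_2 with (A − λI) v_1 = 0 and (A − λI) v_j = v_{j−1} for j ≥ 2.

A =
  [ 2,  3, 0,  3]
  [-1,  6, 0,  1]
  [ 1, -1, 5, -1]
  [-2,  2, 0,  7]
A Jordan chain for λ = 5 of length 2:
v_1 = (-3, -1, 1, -2)ᵀ
v_2 = (1, 0, 0, 0)ᵀ

Let N = A − (5)·I. We want v_2 with N^2 v_2 = 0 but N^1 v_2 ≠ 0; then v_{j-1} := N · v_j for j = 2, …, 2.

Pick v_2 = (1, 0, 0, 0)ᵀ.
Then v_1 = N · v_2 = (-3, -1, 1, -2)ᵀ.

Sanity check: (A − (5)·I) v_1 = (0, 0, 0, 0)ᵀ = 0. ✓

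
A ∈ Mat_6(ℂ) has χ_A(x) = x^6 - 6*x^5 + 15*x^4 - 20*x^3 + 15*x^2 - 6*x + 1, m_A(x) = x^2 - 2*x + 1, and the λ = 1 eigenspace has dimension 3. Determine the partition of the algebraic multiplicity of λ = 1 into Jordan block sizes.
Block sizes for λ = 1: [2, 2, 2]

Step 1 — from the characteristic polynomial, algebraic multiplicity of λ = 1 is 6. From dim ker(A − (1)·I) = 3, there are exactly 3 Jordan blocks for λ = 1.
Step 2 — from the minimal polynomial, the factor (x − 1)^2 tells us the largest block for λ = 1 has size 2.
Step 3 — with total size 6, 3 blocks, and largest block 2, the block sizes (in nonincreasing order) are [2, 2, 2].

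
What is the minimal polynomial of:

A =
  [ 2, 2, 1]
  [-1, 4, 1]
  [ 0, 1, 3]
x^3 - 9*x^2 + 27*x - 27

The characteristic polynomial is χ_A(x) = (x - 3)^3, so the eigenvalues are known. The minimal polynomial is
  m_A(x) = Π_λ (x − λ)^{k_λ}
where k_λ is the size of the *largest* Jordan block for λ (equivalently, the smallest k with (A − λI)^k v = 0 for every generalised eigenvector v of λ).

  λ = 3: largest Jordan block has size 3, contributing (x − 3)^3

So m_A(x) = (x - 3)^3 = x^3 - 9*x^2 + 27*x - 27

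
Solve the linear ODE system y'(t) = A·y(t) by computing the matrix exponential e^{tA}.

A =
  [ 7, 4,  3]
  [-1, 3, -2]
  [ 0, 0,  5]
e^{tA} =
  [2*t*exp(5*t) + exp(5*t), 4*t*exp(5*t), -t^2*exp(5*t) + 3*t*exp(5*t)]
  [-t*exp(5*t), -2*t*exp(5*t) + exp(5*t), t^2*exp(5*t)/2 - 2*t*exp(5*t)]
  [0, 0, exp(5*t)]

Strategy: write A = P · J · P⁻¹ where J is a Jordan canonical form, so e^{tA} = P · e^{tJ} · P⁻¹, and e^{tJ} can be computed block-by-block.

A has Jordan form
J =
  [5, 1, 0]
  [0, 5, 1]
  [0, 0, 5]
(up to reordering of blocks).

Per-block formulas:
  For a 3×3 Jordan block J_3(5): exp(t · J_3(5)) = e^(5t)·(I + t·N + (t^2/2)·N^2), where N is the 3×3 nilpotent shift.

After assembling e^{tJ} and conjugating by P, we get:

e^{tA} =
  [2*t*exp(5*t) + exp(5*t), 4*t*exp(5*t), -t^2*exp(5*t) + 3*t*exp(5*t)]
  [-t*exp(5*t), -2*t*exp(5*t) + exp(5*t), t^2*exp(5*t)/2 - 2*t*exp(5*t)]
  [0, 0, exp(5*t)]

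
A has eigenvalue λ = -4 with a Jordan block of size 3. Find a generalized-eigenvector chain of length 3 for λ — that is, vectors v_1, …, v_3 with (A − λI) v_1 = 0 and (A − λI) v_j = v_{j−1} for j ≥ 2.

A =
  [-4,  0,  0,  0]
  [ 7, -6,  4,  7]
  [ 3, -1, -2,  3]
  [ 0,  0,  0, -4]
A Jordan chain for λ = -4 of length 3:
v_1 = (0, -2, -1, 0)ᵀ
v_2 = (0, 7, 3, 0)ᵀ
v_3 = (1, 0, 0, 0)ᵀ

Let N = A − (-4)·I. We want v_3 with N^3 v_3 = 0 but N^2 v_3 ≠ 0; then v_{j-1} := N · v_j for j = 3, …, 2.

Pick v_3 = (1, 0, 0, 0)ᵀ.
Then v_2 = N · v_3 = (0, 7, 3, 0)ᵀ.
Then v_1 = N · v_2 = (0, -2, -1, 0)ᵀ.

Sanity check: (A − (-4)·I) v_1 = (0, 0, 0, 0)ᵀ = 0. ✓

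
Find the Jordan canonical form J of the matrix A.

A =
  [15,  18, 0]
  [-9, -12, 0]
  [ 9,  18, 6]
J_1(-3) ⊕ J_1(6) ⊕ J_1(6)

The characteristic polynomial is
  det(x·I − A) = x^3 - 9*x^2 + 108 = (x - 6)^2*(x + 3)

Eigenvalues and multiplicities (the geometric multiplicity of λ is n − rank(A − λI), which equals the number of Jordan blocks for λ):
  λ = -3: algebraic multiplicity = 1, geometric multiplicity = 1
  λ = 6: algebraic multiplicity = 2, geometric multiplicity = 2

Determining the block sizes for each eigenvalue:
  λ = -3: one block (gm = 1), so the single block has size am = 1 → block sizes [1]
  λ = 6: gm = am = 2, so every block has size 1 → block sizes [1, 1]

Assembling the blocks gives a Jordan form
J =
  [-3, 0, 0]
  [ 0, 6, 0]
  [ 0, 0, 6]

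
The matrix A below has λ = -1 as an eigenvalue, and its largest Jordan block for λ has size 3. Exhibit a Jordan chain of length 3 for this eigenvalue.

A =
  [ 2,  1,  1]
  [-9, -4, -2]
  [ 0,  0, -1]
A Jordan chain for λ = -1 of length 3:
v_1 = (1, -3, 0)ᵀ
v_2 = (1, -2, 0)ᵀ
v_3 = (0, 0, 1)ᵀ

Let N = A − (-1)·I. We want v_3 with N^3 v_3 = 0 but N^2 v_3 ≠ 0; then v_{j-1} := N · v_j for j = 3, …, 2.

Pick v_3 = (0, 0, 1)ᵀ.
Then v_2 = N · v_3 = (1, -2, 0)ᵀ.
Then v_1 = N · v_2 = (1, -3, 0)ᵀ.

Sanity check: (A − (-1)·I) v_1 = (0, 0, 0)ᵀ = 0. ✓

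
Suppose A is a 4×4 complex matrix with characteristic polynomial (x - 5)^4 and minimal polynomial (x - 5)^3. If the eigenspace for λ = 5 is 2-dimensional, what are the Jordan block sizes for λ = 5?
Block sizes for λ = 5: [3, 1]

Step 1 — from the characteristic polynomial, algebraic multiplicity of λ = 5 is 4. From dim ker(A − (5)·I) = 2, there are exactly 2 Jordan blocks for λ = 5.
Step 2 — from the minimal polynomial, the factor (x − 5)^3 tells us the largest block for λ = 5 has size 3.
Step 3 — with total size 4, 2 blocks, and largest block 3, the block sizes (in nonincreasing order) are [3, 1].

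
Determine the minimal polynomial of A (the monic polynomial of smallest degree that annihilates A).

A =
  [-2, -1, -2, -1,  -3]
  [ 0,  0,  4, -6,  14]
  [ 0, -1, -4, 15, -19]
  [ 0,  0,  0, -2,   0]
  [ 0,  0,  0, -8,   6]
x^3 - 2*x^2 - 20*x - 24

The characteristic polynomial is χ_A(x) = (x - 6)*(x + 2)^4, so the eigenvalues are known. The minimal polynomial is
  m_A(x) = Π_λ (x − λ)^{k_λ}
where k_λ is the size of the *largest* Jordan block for λ (equivalently, the smallest k with (A − λI)^k v = 0 for every generalised eigenvector v of λ).

  λ = -2: largest Jordan block has size 2, contributing (x + 2)^2
  λ = 6: largest Jordan block has size 1, contributing (x − 6)

So m_A(x) = (x - 6)*(x + 2)^2 = x^3 - 2*x^2 - 20*x - 24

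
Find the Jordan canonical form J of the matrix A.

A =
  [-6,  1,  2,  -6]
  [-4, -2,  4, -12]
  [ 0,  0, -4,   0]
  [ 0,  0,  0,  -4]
J_2(-4) ⊕ J_1(-4) ⊕ J_1(-4)

The characteristic polynomial is
  det(x·I − A) = x^4 + 16*x^3 + 96*x^2 + 256*x + 256 = (x + 4)^4

Eigenvalues and multiplicities (the geometric multiplicity of λ is n − rank(A − λI), which equals the number of Jordan blocks for λ):
  λ = -4: algebraic multiplicity = 4, geometric multiplicity = 3

Determining the block sizes for each eigenvalue:
  λ = -4: 3 blocks summing to 4 forces exactly one block of size 2 and the rest size 1 → block sizes [2, 1, 1]

Assembling the blocks gives a Jordan form
J =
  [-4,  1,  0,  0]
  [ 0, -4,  0,  0]
  [ 0,  0, -4,  0]
  [ 0,  0,  0, -4]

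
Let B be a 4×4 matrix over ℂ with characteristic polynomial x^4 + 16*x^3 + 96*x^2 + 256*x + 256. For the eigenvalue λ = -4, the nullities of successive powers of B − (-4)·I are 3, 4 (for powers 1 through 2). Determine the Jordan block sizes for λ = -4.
Block sizes for λ = -4: [2, 1, 1]

From the dimensions of kernels of powers, the number of Jordan blocks of size at least j is d_j − d_{j−1} where d_j = dim ker(N^j) (with d_0 = 0). Computing the differences gives [3, 1].
The number of blocks of size exactly k is (#blocks of size ≥ k) − (#blocks of size ≥ k + 1), so the partition is: 2 block(s) of size 1, 1 block(s) of size 2.
In nonincreasing order the block sizes are [2, 1, 1].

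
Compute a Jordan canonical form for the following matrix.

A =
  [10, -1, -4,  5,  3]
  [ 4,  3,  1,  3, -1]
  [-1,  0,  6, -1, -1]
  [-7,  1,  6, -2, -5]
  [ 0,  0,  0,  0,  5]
J_3(4) ⊕ J_1(5) ⊕ J_1(5)

The characteristic polynomial is
  det(x·I − A) = x^5 - 22*x^4 + 193*x^3 - 844*x^2 + 1840*x - 1600 = (x - 5)^2*(x - 4)^3

Eigenvalues and multiplicities (the geometric multiplicity of λ is n − rank(A − λI), which equals the number of Jordan blocks for λ):
  λ = 4: algebraic multiplicity = 3, geometric multiplicity = 1
  λ = 5: algebraic multiplicity = 2, geometric multiplicity = 2

Determining the block sizes for each eigenvalue:
  λ = 4: one block (gm = 1), so the single block has size am = 3 → block sizes [3]
  λ = 5: gm = am = 2, so every block has size 1 → block sizes [1, 1]

Assembling the blocks gives a Jordan form
J =
  [4, 1, 0, 0, 0]
  [0, 4, 1, 0, 0]
  [0, 0, 4, 0, 0]
  [0, 0, 0, 5, 0]
  [0, 0, 0, 0, 5]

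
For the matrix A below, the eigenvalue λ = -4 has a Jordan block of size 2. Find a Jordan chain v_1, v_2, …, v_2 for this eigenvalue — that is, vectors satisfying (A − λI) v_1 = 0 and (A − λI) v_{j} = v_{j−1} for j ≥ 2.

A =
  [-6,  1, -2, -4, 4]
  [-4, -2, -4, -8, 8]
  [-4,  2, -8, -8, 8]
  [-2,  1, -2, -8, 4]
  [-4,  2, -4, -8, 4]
A Jordan chain for λ = -4 of length 2:
v_1 = (-2, -4, -4, -2, -4)ᵀ
v_2 = (1, 0, 0, 0, 0)ᵀ

Let N = A − (-4)·I. We want v_2 with N^2 v_2 = 0 but N^1 v_2 ≠ 0; then v_{j-1} := N · v_j for j = 2, …, 2.

Pick v_2 = (1, 0, 0, 0, 0)ᵀ.
Then v_1 = N · v_2 = (-2, -4, -4, -2, -4)ᵀ.

Sanity check: (A − (-4)·I) v_1 = (0, 0, 0, 0, 0)ᵀ = 0. ✓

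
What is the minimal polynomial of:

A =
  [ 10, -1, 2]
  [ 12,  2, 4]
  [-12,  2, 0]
x^2 - 8*x + 16

The characteristic polynomial is χ_A(x) = (x - 4)^3, so the eigenvalues are known. The minimal polynomial is
  m_A(x) = Π_λ (x − λ)^{k_λ}
where k_λ is the size of the *largest* Jordan block for λ (equivalently, the smallest k with (A − λI)^k v = 0 for every generalised eigenvector v of λ).

  λ = 4: largest Jordan block has size 2, contributing (x − 4)^2

So m_A(x) = (x - 4)^2 = x^2 - 8*x + 16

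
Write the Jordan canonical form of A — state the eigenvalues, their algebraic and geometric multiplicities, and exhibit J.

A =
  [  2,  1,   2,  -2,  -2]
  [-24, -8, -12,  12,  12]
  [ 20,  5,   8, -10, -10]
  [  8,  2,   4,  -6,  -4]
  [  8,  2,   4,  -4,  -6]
J_2(-2) ⊕ J_1(-2) ⊕ J_1(-2) ⊕ J_1(-2)

The characteristic polynomial is
  det(x·I − A) = x^5 + 10*x^4 + 40*x^3 + 80*x^2 + 80*x + 32 = (x + 2)^5

Eigenvalues and multiplicities (the geometric multiplicity of λ is n − rank(A − λI), which equals the number of Jordan blocks for λ):
  λ = -2: algebraic multiplicity = 5, geometric multiplicity = 4

Determining the block sizes for each eigenvalue:
  λ = -2: 4 blocks summing to 5 forces exactly one block of size 2 and the rest size 1 → block sizes [2, 1, 1, 1]

Assembling the blocks gives a Jordan form
J =
  [-2,  1,  0,  0,  0]
  [ 0, -2,  0,  0,  0]
  [ 0,  0, -2,  0,  0]
  [ 0,  0,  0, -2,  0]
  [ 0,  0,  0,  0, -2]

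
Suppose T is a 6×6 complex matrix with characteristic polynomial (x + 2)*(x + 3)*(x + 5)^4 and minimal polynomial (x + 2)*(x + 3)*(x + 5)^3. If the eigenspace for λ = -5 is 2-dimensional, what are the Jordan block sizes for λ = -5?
Block sizes for λ = -5: [3, 1]

Step 1 — from the characteristic polynomial, algebraic multiplicity of λ = -5 is 4. From dim ker(T − (-5)·I) = 2, there are exactly 2 Jordan blocks for λ = -5.
Step 2 — from the minimal polynomial, the factor (x + 5)^3 tells us the largest block for λ = -5 has size 3.
Step 3 — with total size 4, 2 blocks, and largest block 3, the block sizes (in nonincreasing order) are [3, 1].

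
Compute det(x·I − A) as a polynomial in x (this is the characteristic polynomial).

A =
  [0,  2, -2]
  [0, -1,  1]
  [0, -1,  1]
x^3

Expanding det(x·I − A) (e.g. by cofactor expansion or by noting that A is similar to its Jordan form J, which has the same characteristic polynomial as A) gives
  χ_A(x) = x^3
which factors as x^3. The eigenvalues (with algebraic multiplicities) are λ = 0 with multiplicity 3.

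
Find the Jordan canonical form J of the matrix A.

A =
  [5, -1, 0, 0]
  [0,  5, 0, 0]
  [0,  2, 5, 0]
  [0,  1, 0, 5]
J_2(5) ⊕ J_1(5) ⊕ J_1(5)

The characteristic polynomial is
  det(x·I − A) = x^4 - 20*x^3 + 150*x^2 - 500*x + 625 = (x - 5)^4

Eigenvalues and multiplicities (the geometric multiplicity of λ is n − rank(A − λI), which equals the number of Jordan blocks for λ):
  λ = 5: algebraic multiplicity = 4, geometric multiplicity = 3

Determining the block sizes for each eigenvalue:
  λ = 5: 3 blocks summing to 4 forces exactly one block of size 2 and the rest size 1 → block sizes [2, 1, 1]

Assembling the blocks gives a Jordan form
J =
  [5, 1, 0, 0]
  [0, 5, 0, 0]
  [0, 0, 5, 0]
  [0, 0, 0, 5]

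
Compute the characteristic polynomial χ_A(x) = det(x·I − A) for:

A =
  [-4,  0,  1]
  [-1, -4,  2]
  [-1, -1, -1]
x^3 + 9*x^2 + 27*x + 27

Expanding det(x·I − A) (e.g. by cofactor expansion or by noting that A is similar to its Jordan form J, which has the same characteristic polynomial as A) gives
  χ_A(x) = x^3 + 9*x^2 + 27*x + 27
which factors as (x + 3)^3. The eigenvalues (with algebraic multiplicities) are λ = -3 with multiplicity 3.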